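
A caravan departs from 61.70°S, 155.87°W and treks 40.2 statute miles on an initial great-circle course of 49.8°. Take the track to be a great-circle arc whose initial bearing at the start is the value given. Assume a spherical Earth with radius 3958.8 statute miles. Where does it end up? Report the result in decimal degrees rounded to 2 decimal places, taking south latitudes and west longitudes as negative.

latitude -61.32°, longitude -154.94°

Angular distance δ = d/R = 40.2 / 3958.8 = 0.010155 rad.
With φ₁ = -61.70° = -1.076868 rad and θ = 49.8° = 0.869174 rad:
Applying the spherical law of cosines for sides, sin φ₂ = sin φ₁ cos δ + cos φ₁ sin δ cos θ = -0.877325, so φ₂ = -61.32°.
Δλ = atan2( sin θ sin δ cos φ₁ , cos δ − sin φ₁ sin φ₂ ) = atan2(0.003677, 0.227484) = 0.016162 rad = 0.93°.
λ₂ = λ₁ + Δλ = -154.94°.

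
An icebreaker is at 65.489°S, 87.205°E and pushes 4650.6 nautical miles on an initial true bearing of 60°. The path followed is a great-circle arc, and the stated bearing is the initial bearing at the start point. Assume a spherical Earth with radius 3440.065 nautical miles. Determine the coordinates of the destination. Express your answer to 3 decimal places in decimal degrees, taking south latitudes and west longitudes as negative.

Angular distance δ = d/R = 4650.6 / 3440.065 = 1.351893 rad.
With φ₁ = -65.489° = -1.142999 rad and θ = 60° = 1.047198 rad:
Destination latitude: φ₂ = arcsin( sin φ₁ cos δ + cos φ₁ sin δ cos θ ) = arcsin(0.004895) = 0.280°.
Δλ = atan2( sin θ sin δ cos φ₁ , cos δ − sin φ₁ sin φ₂ ) = atan2(0.350712, 0.221613) = 1.007255 rad = 57.711°.
Hence λ₂ = 87.205° + 57.711° = 144.916°.

latitude 0.280°, longitude 144.916°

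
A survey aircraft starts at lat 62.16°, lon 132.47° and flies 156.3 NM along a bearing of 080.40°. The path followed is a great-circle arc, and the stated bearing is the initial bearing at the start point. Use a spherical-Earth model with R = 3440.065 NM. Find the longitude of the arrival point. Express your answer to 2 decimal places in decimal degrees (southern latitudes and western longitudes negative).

longitude 138.03°

The arc subtends δ = 156.3/3440.065 = 0.045435 rad at the centre.
Start latitude φ₁ = 1.084897 rad; initial bearing θ = 1.403245 rad.
Destination latitude: φ₂ = arcsin( sin φ₁ cos δ + cos φ₁ sin δ cos θ ) = arcsin(0.886880) = 62.48°.
Then Δλ = atan2(0.020914, 0.214740) = 0.097086 rad, from sin θ sin δ cos φ₁ over cos δ − sin φ₁ sin φ₂.
λ₂ = 132.47° + 5.56° = 138.03°.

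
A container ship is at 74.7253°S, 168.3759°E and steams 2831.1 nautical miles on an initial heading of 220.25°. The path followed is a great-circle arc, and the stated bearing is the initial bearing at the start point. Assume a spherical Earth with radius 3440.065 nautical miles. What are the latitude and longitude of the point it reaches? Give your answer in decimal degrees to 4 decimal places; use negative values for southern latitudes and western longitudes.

Angular distance δ = d/R = 2831.1 / 3440.065 = 0.822979 rad.
With φ₁ = -74.7253° = -1.304203 rad and θ = 220.25° = 3.844088 rad:
sin φ₂ = sin φ₁ cos δ + cos φ₁ sin δ cos θ = (-0.964674)(0.680040) + (0.263447)(0.733175)(-0.763232) = -0.803438
φ₂ = asin(-0.803438) = -0.933047 rad = -53.4596°.
Δλ = atan2( sin θ sin δ cos φ₁ , cos δ − sin φ₁ sin φ₂ ) = atan2(-0.124801, -0.095015) = -2.221511 rad = -127.2832°.
λ₂ = 168.3759° + -127.2832° = 41.0927°.

latitude -53.4596°, longitude 41.0927°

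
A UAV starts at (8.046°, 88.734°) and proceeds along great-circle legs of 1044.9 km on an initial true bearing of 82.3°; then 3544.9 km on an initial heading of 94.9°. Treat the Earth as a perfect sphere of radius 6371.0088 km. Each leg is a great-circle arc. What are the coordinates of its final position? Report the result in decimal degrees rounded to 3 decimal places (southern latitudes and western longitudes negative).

Apply the spherical direct solution leg by leg, carrying full precision between legs.
Leg 1: from (8.046°, 88.734°), δ = 1044.9/6371.0088 = 0.164009 rad, θ = 82.3° → φ = 9.192°, λ = 98.168°.
Leg 2: from (9.192°, 98.168°), δ = 3544.9/6371.0088 = 0.556411 rad, θ = 94.9° → φ = 5.228°, λ = 130.066°.

latitude 5.228°, longitude 130.066°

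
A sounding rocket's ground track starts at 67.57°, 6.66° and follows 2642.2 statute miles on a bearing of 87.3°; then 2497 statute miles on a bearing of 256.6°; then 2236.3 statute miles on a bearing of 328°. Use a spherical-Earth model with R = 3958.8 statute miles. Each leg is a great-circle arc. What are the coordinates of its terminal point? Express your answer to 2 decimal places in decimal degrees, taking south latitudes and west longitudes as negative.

latitude 54.80°, longitude 1.79°

Apply the spherical direct solution leg by leg, carrying full precision between legs.
Leg 1: from (67.57°, 6.66°), δ = 2642.2/3958.8 = 0.667424 rad, θ = 87.3° → φ = 47.49°, λ = 72.86°.
Leg 2: from (47.49°, 72.86°), δ = 2497/3958.8 = 0.630747 rad, θ = 256.6° → φ = 30.19°, λ = 31.27°.
Leg 3: from (30.19°, 31.27°), δ = 2236.3/3958.8 = 0.564893 rad, θ = 328° → φ = 54.80°, λ = 1.79°.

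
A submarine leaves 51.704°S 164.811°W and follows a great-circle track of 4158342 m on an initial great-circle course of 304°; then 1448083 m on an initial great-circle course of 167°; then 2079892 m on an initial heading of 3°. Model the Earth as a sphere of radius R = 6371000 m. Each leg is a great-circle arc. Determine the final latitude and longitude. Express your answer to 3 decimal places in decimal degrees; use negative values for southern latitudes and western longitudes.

Apply the spherical direct solution leg by leg, carrying full precision between legs.
Leg 1: from (-51.704°, -164.811°), δ = 4158342/6371000 = 0.652698 rad, θ = 304° → φ = -24.395°, λ = 161.625°.
Leg 2: from (-24.395°, 161.625°), δ = 1448083/6371000 = 0.227293 rad, θ = 167° → φ = -37.040°, λ = 165.266°.
Leg 3: from (-37.040°, 165.266°), δ = 2079892/6371000 = 0.326462 rad, θ = 3° → φ = -18.356°, λ = 166.280°.

latitude -18.356°, longitude 166.280°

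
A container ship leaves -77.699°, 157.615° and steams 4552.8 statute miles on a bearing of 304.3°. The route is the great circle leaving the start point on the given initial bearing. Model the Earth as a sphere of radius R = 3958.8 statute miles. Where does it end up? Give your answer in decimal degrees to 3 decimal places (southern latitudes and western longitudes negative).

latitude -16.827°, longitude 105.637°

Angular distance δ = d/R = 4552.8 / 3958.8 = 1.150045 rad.
Start latitude φ₁ = -1.356103 rad; initial bearing θ = 5.311037 rad.
sin φ₂ = sin φ₁ cos δ + cos φ₁ sin δ cos θ = (-0.977042)(0.408446) + (0.213047)(0.912783)(0.563526) = -0.289482
φ₂ = asin(-0.289482) = -0.293686 rad = -16.827°.
Then Δλ = atan2(-0.160648, 0.125610) = -0.907193 rad, from sin θ sin δ cos φ₁ over cos δ − sin φ₁ sin φ₂.
λ₂ = λ₁ + Δλ = 105.637°.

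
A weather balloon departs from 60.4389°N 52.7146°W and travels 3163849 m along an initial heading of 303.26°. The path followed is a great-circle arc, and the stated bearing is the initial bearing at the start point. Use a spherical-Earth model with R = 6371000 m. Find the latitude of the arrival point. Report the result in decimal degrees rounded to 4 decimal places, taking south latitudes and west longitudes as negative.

Central angle δ = d/R = 0.496602 rad.
Start latitude φ₁ = 1.054858 rad; initial bearing θ = 5.292885 rad.
sin φ₂ = sin φ₁ cos δ + cos φ₁ sin δ cos θ = (0.869830)(0.879207) + (0.493351)(0.476440)(0.548439) = 0.893673
φ₂ = asin(0.893673) = 1.105464 rad = 63.3384°.
Δλ = atan2( sin θ sin δ cos φ₁ , cos δ − sin φ₁ sin φ₂ ) = atan2(-0.196549, 0.101864) = -1.092647 rad = -62.6041°.
Hence λ₂ = -52.7146° + -62.6041° = -115.3187°.

latitude 63.3384°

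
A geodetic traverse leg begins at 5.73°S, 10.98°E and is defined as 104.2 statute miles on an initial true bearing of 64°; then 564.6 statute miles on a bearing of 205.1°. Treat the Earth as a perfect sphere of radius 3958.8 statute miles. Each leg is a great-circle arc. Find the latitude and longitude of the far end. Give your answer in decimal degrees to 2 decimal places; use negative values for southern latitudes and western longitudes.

latitude -12.45°, longitude 8.80°

Apply the spherical direct solution leg by leg, carrying full precision between legs.
Leg 1: from (-5.73°, 10.98°), δ = 104.2/3958.8 = 0.026321 rad, θ = 64° → φ = -5.07°, λ = 12.34°.
Leg 2: from (-5.07°, 12.34°), δ = 564.6/3958.8 = 0.142619 rad, θ = 205.1° → φ = -12.45°, λ = 8.80°.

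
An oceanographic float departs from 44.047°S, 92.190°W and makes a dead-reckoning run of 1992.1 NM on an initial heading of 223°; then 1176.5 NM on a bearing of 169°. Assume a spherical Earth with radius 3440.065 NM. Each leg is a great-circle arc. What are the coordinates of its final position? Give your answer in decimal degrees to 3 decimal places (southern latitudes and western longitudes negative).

Apply the spherical direct solution leg by leg, carrying full precision between legs.
Leg 1: from (-44.047°, -92.190°), δ = 1992.1/3440.065 = 0.579088 rad, θ = 223° → φ = -60.410°, λ = -141.289°.
Leg 2: from (-60.410°, -141.289°), δ = 1176.5/3440.065 = 0.341999 rad, θ = 169° → φ = -79.046°, λ = -121.609°.

latitude -79.046°, longitude -121.609°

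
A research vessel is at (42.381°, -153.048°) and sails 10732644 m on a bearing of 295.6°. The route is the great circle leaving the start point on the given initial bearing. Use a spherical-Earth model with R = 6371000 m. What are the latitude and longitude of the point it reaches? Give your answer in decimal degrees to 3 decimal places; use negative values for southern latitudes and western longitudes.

δ = 10732644/6371000 = 1.684609 rad (96.5210°).
With φ₁ = 42.381° = 0.739688 rad and θ = 295.6° = 5.159193 rad:
sin φ₂ = sin φ₁ cos δ + cos φ₁ sin δ cos θ = (0.674057)(-0.113567) + (0.738679)(0.993530)(0.432086) = 0.240557
φ₂ = asin(0.240557) = 0.242940 rad = 13.919°.
For the longitude increment, Δλ = atan2( sin θ sin δ cos φ₁, cos δ − sin φ₁ sin φ₂ ) = atan2(-0.661855, -0.275716) = -112.616°.
λ₂ = -153.048° + -112.616° = -265.664°, normalized to (−180°, 180°] → 94.336°.

latitude 13.919°, longitude 94.336°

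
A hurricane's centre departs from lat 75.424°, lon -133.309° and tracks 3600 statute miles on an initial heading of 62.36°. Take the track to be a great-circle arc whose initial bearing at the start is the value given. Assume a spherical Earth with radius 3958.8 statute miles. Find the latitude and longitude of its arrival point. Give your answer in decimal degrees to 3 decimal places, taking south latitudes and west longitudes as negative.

Angular distance δ = d/R = 3600 / 3958.8 = 0.909366 rad.
Start latitude φ₁ = 1.316397 rad; initial bearing θ = 1.088387 rad.
sin φ₂ = sin φ₁ cos δ + cos φ₁ sin δ cos θ = (0.967815)(0.614246) + (0.251664)(0.789115)(0.463915) = 0.686606
φ₂ = asin(0.686606) = 0.756810 rad = 43.362°.
For the longitude increment, Δλ = atan2( sin θ sin δ cos φ₁, cos δ − sin φ₁ sin φ₂ ) = atan2(0.175928, -0.050261) = 105.944°.
λ₂ = -133.309° + 105.944° = -27.365°.

latitude 43.362°, longitude -27.365°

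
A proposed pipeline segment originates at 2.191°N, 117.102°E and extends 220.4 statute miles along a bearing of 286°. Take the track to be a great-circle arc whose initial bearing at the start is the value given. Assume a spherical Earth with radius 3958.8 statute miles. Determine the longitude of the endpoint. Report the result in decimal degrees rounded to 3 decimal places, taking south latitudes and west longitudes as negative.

The arc subtends δ = 220.4/3958.8 = 0.055673 rad at the centre.
Start latitude φ₁ = 0.038240 rad; initial bearing θ = 4.991642 rad.
sin φ₂ = sin φ₁ cos δ + cos φ₁ sin δ cos θ = (0.038231)(0.998451) + (0.999269)(0.055645)(0.275637) = 0.053498
φ₂ = asin(0.053498) = 0.053524 rad = 3.067°.
Δλ = atan2( sin θ sin δ cos φ₁ , cos δ − sin φ₁ sin φ₂ ) = atan2(-0.053450, 0.996405) = -0.053591 rad = -3.071°.
Hence λ₂ = 117.102° + -3.071° = 114.031°.

longitude 114.031°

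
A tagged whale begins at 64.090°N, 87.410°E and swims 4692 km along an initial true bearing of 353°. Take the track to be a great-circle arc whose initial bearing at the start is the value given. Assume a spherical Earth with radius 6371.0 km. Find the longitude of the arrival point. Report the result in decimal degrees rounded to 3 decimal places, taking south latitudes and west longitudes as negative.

δ = 4692/6371 = 0.736462 rad (42.1962°).
Start latitude φ₁ = 1.118582 rad; initial bearing θ = 6.161012 rad.
Applying the spherical law of cosines for sides, sin φ₂ = sin φ₁ cos δ + cos φ₁ sin δ cos θ = 0.957685, so φ₂ = 73.273°.
Δλ = atan2( sin θ sin δ cos φ₁ , cos δ − sin φ₁ sin φ₂ ) = atan2(-0.035768, -0.120571) = -2.853209 rad = -163.477°.
λ₂ = λ₁ + Δλ = -76.067°.

longitude -76.067°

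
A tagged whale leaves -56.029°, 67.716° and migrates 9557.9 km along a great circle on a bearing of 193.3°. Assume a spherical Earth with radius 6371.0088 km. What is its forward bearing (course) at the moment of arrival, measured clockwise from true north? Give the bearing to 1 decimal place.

Angular distance δ = d/R = 9557.9 / 6371.0088 = 1.500218 rad.
Converting: φ₁ = -0.977891 rad, θ = 3.373721 rad.
Applying the spherical law of cosines for sides, sin φ₂ = sin φ₁ cos δ + cos φ₁ sin δ cos θ = -0.600916, so φ₂ = -36.936°.
For the longitude increment, Δλ = atan2( sin θ sin δ cos φ₁, cos δ − sin φ₁ sin φ₂ ) = atan2(-0.128226, -0.427832) = -163.316°.
Hence λ₂ = 67.716° + -163.316° = -95.600°.
The forward bearing on arrival equals the back-azimuth from the destination plus 180°.
Back-azimuth from P₂ (-36.9°, -95.6°) to P₁ (-56.0°, 67.7°), with Δλ' = λ₁ − λ₂ = 163.3°: atan2( sin Δλ' cos φ₁ , cos φ₂ sin φ₁ − sin φ₂ cos φ₁ cos Δλ' ) = 170.7°.
Final bearing = (170.7° + 180°) mod 360° = 350.7°.

final bearing 350.7°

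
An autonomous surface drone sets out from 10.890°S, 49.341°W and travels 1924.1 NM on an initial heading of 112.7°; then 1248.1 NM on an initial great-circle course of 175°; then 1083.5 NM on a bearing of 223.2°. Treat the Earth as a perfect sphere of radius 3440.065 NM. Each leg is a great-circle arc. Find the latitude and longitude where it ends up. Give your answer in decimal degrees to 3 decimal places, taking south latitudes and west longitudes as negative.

Apply the spherical direct solution leg by leg, carrying full precision between legs.
Leg 1: from (-10.890°, -49.341°), δ = 1924.1/3440.065 = 0.559321 rad, θ = 112.7° → φ = -21.175°, λ = -17.676°.
Leg 2: from (-21.175°, -17.676°), δ = 1248.1/3440.065 = 0.362813 rad, θ = 175° → φ = -41.865°, λ = -15.296°.
Leg 3: from (-41.865°, -15.296°), δ = 1083.5/3440.065 = 0.314965 rad, θ = 223.2° → φ = -53.391°, λ = -36.126°.

latitude -53.391°, longitude -36.126°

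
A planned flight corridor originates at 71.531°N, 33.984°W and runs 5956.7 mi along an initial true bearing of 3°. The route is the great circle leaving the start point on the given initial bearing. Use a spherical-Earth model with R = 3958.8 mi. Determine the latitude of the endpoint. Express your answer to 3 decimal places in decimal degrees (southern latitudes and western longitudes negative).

latitude 22.231°

δ = 5956.7/3958.8 = 1.504673 rad (86.2114°).
With φ₁ = 71.531° = 1.248451 rad and θ = 3° = 0.052360 rad:
Applying the spherical law of cosines for sides, sin φ₂ = sin φ₁ cos δ + cos φ₁ sin δ cos θ = 0.378338, so φ₂ = 22.231°.
For the longitude increment, Δλ = atan2( sin θ sin δ cos φ₁, cos δ − sin φ₁ sin φ₂ ) = atan2(0.016543, -0.292777) = 176.766°.
λ₂ = λ₁ + Δλ = 142.782°.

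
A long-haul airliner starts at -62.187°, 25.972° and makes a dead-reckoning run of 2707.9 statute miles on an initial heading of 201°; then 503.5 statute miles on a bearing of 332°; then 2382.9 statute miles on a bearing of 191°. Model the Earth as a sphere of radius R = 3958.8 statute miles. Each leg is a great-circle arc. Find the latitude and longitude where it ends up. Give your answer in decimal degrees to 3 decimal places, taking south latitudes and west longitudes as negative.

Apply the spherical direct solution leg by leg, carrying full precision between legs.
Leg 1: from (-62.187°, 25.972°), δ = 2707.9/3958.8 = 0.684020 rad, θ = 201° → φ = -73.896°, λ = -99.299°.
Leg 2: from (-73.896°, -99.299°), δ = 503.5/3958.8 = 0.127185 rad, θ = 332° → φ = -67.211°, λ = -108.142°.
Leg 3: from (-67.211°, -108.142°), δ = 2382.9/3958.8 = 0.601925 rad, θ = 191° → φ = -77.213°, λ = 101.076°.

latitude -77.213°, longitude 101.076°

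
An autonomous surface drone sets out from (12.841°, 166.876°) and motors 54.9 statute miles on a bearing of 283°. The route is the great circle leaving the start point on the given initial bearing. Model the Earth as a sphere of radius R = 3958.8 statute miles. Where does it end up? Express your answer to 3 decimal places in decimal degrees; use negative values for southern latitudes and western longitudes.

latitude 13.019°, longitude 166.081°

Angular distance δ = d/R = 54.9 / 3958.8 = 0.013868 rad.
Converting: φ₁ = 0.224118 rad, θ = 4.939282 rad.
Destination latitude: φ₂ = arcsin( sin φ₁ cos δ + cos φ₁ sin δ cos θ ) = arcsin(0.225266) = 13.019°.
Then Δλ = atan2(-0.013174, 0.949839) = -0.013869 rad, from sin θ sin δ cos φ₁ over cos δ − sin φ₁ sin φ₂.
λ₂ = λ₁ + Δλ = 166.081°.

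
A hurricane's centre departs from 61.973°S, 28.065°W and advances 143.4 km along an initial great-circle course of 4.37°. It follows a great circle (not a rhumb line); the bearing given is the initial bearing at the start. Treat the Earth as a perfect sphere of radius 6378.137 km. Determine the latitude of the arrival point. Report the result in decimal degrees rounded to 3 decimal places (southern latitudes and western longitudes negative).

latitude -60.688°

δ = 143.4/6378.137 = 0.022483 rad (1.2882°).
With φ₁ = -61.973° = -1.081633 rad and θ = 4.37° = 0.076271 rad:
sin φ₂ = sin φ₁ cos δ + cos φ₁ sin δ cos θ = (-0.882726)(0.999747) + (0.469888)(0.022481)(0.997093) = -0.871970
φ₂ = asin(-0.871970) = -1.059213 rad = -60.688°.
Δλ = atan2( sin θ sin δ cos φ₁ , cos δ − sin φ₁ sin φ₂ ) = atan2(0.000805, 0.230036) = 0.003499 rad = 0.200°.
Hence λ₂ = -28.065° + 0.200° = -27.865°.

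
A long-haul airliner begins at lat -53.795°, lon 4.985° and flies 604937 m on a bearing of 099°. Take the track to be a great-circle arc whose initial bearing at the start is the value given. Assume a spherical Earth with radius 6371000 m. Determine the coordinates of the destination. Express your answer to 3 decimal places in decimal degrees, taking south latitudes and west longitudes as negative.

latitude -54.295°, longitude 14.218°

Central angle δ = d/R = 0.094952 rad.
With φ₁ = -53.795° = -0.938900 rad and θ = 99° = 1.727876 rad:
Destination latitude: φ₂ = arcsin( sin φ₁ cos δ + cos φ₁ sin δ cos θ ) = arcsin(-0.812035) = -54.295°.
For the longitude increment, Δλ = atan2( sin θ sin δ cos φ₁, cos δ − sin φ₁ sin φ₂ ) = atan2(0.055312, 0.340258) = 9.233°.
λ₂ = 4.985° + 9.233° = 14.218°.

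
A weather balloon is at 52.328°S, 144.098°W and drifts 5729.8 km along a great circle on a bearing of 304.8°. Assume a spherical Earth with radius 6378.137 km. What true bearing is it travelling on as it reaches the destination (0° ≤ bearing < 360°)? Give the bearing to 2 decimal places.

final bearing 329.04°

δ = 5729.8/6378.137 = 0.898350 rad (51.4717°).
Converting: φ₁ = -0.913296 rad, θ = 5.319764 rad.
sin φ₂ = sin φ₁ cos δ + cos φ₁ sin δ cos θ = (-0.791522)(0.622902) + (0.611140)(0.782300)(0.570714) = -0.220185
φ₂ = asin(-0.220185) = -0.222004 rad = -12.720°.
Then Δλ = atan2(-0.392588, 0.448620) = -0.718887 rad, from sin θ sin δ cos φ₁ over cos δ − sin φ₁ sin φ₂.
λ₂ = -144.098° + -41.189° = -185.287°, normalized to (−180°, 180°] → 174.713°.
The forward bearing on arrival equals the back-azimuth from the destination plus 180°.
Back-azimuth from P₂ (-12.72°, 174.71°) to P₁ (-52.33°, -144.10°), with Δλ' = λ₁ − λ₂ = -318.81°: atan2( sin Δλ' cos φ₁ , cos φ₂ sin φ₁ − sin φ₂ cos φ₁ cos Δλ' ) = 149.04°.
Final bearing = (149.04° + 180°) mod 360° = 329.04°.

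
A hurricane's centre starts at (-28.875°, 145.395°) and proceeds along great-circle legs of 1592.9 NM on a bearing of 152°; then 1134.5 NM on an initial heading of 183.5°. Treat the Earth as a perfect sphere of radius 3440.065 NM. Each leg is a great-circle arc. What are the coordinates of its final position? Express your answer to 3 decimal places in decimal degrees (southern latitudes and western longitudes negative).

latitude -69.856°, longitude 161.578°

Apply the spherical direct solution leg by leg, carrying full precision between legs.
Leg 1: from (-28.875°, 145.395°), δ = 1592.9/3440.065 = 0.463044 rad, θ = 152° → φ = -51.024°, λ = 164.870°.
Leg 2: from (-51.024°, 164.870°), δ = 1134.5/3440.065 = 0.329790 rad, θ = 183.5° → φ = -69.856°, λ = 161.578°.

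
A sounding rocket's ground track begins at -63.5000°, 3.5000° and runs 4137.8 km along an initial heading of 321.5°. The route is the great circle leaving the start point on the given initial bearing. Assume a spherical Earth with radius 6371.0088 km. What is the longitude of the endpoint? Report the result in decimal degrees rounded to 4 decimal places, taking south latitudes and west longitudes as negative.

δ = 4137.8/6371.0088 = 0.649473 rad (37.2121°).
Converting: φ₁ = -1.108284 rad, θ = 5.611234 rad.
Applying the spherical law of cosines for sides, sin φ₂ = sin φ₁ cos δ + cos φ₁ sin δ cos θ = -0.501544, so φ₂ = -30.1022°.
Δλ = atan2( sin θ sin δ cos φ₁ , cos δ − sin φ₁ sin φ₂ ) = atan2(-0.167983, 0.347553) = -0.450223 rad = -25.7959°.
λ₂ = 3.5000° + -25.7959° = -22.2959°.

longitude -22.2959°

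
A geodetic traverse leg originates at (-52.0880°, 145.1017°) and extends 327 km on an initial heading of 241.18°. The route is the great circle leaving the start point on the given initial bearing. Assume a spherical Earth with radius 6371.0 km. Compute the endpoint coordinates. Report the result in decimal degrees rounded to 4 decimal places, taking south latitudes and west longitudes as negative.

latitude -53.4284°, longitude 140.7752°

Angular distance δ = d/R = 327 / 6371 = 0.051326 rad.
Converting: φ₁ = -0.909107 rad, θ = 4.209385 rad.
Applying the spherical law of cosines for sides, sin φ₂ = sin φ₁ cos δ + cos φ₁ sin δ cos θ = -0.803113, so φ₂ = -53.4284°.
Δλ = atan2( sin θ sin δ cos φ₁ , cos δ − sin φ₁ sin φ₂ ) = atan2(-0.027619, 0.365063) = -0.075512 rad = -4.3265°.
λ₂ = 145.1017° + -4.3265° = 140.7752°.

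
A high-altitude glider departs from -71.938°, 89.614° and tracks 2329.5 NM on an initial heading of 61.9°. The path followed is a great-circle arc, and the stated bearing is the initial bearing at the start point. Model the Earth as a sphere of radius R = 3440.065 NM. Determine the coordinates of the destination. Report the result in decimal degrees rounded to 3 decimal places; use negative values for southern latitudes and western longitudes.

latitude -40.500°, longitude 136.240°

Angular distance δ = d/R = 2329.5 / 3440.065 = 0.677167 rad.
With φ₁ = -71.938° = -1.255555 rad and θ = 61.9° = 1.080359 rad:
sin φ₂ = sin φ₁ cos δ + cos φ₁ sin δ cos θ = (-0.950722)(0.779351) + (0.310046)(0.626588)(0.471012) = -0.649442
φ₂ = asin(-0.649442) = -0.706850 rad = -40.500°.
For the longitude increment, Δλ = atan2( sin θ sin δ cos φ₁, cos δ − sin φ₁ sin φ₂ ) = atan2(0.171372, 0.161913) = 46.626°.
Hence λ₂ = 89.614° + 46.626° = 136.240°.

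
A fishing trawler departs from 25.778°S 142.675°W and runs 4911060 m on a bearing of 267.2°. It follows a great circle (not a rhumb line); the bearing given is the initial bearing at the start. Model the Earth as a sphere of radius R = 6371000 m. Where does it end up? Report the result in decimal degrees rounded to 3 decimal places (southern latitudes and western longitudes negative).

latitude -20.035°, longitude 169.531°

δ = 4911060/6371000 = 0.770846 rad (44.1662°).
Start latitude φ₁ = -0.449911 rad; initial bearing θ = 4.663520 rad.
Destination latitude: φ₂ = arcsin( sin φ₁ cos δ + cos φ₁ sin δ cos θ ) = arcsin(-0.342601) = -20.035°.
For the longitude increment, Δλ = atan2( sin θ sin δ cos φ₁, cos δ − sin φ₁ sin φ₂ ) = atan2(-0.626658, 0.568329) = -47.794°.
λ₂ = -142.675° + -47.794° = -190.469°, normalized to (−180°, 180°] → 169.531°.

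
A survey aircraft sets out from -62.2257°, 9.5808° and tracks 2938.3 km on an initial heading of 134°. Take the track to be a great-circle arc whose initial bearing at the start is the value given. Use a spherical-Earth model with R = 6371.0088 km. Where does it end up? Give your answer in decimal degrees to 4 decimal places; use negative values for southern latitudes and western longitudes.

Angular distance δ = d/R = 2938.3 / 6371.0088 = 0.461199 rad.
Start latitude φ₁ = -1.086043 rad; initial bearing θ = 2.338741 rad.
sin φ₂ = sin φ₁ cos δ + cos φ₁ sin δ cos θ = (-0.884790)(0.895520) + (0.465990)(0.445022)(-0.694658) = -0.936402
φ₂ = asin(-0.936402) = -1.212234 rad = -69.4559°.
For the longitude increment, Δλ = atan2( sin θ sin δ cos φ₁, cos δ − sin φ₁ sin φ₂ ) = atan2(0.149174, 0.067000) = 65.8131°.
λ₂ = 9.5808° + 65.8131° = 75.3939°.

latitude -69.4559°, longitude 75.3939°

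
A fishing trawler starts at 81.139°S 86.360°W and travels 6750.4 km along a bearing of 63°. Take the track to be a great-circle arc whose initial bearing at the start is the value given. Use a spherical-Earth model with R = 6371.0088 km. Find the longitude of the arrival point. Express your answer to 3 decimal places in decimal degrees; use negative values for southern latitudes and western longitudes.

Central angle δ = d/R = 1.059550 rad.
With φ₁ = -81.139° = -1.416143 rad and θ = 63° = 1.099557 rad:
Applying the spherical law of cosines for sides, sin φ₂ = sin φ₁ cos δ + cos φ₁ sin δ cos θ = -0.422436, so φ₂ = -24.988°.
Δλ = atan2( sin θ sin δ cos φ₁ , cos δ − sin φ₁ sin φ₂ ) = atan2(0.119699, 0.071871) = 1.030061 rad = 59.018°.
λ₂ = -86.360° + 59.018° = -27.342°.

longitude -27.342°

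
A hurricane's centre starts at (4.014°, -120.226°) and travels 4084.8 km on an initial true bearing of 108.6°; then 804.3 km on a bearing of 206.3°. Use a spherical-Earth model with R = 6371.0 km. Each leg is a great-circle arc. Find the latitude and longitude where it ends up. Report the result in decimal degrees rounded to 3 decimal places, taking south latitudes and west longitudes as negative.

latitude -14.182°, longitude -88.631°

Apply the spherical direct solution leg by leg, carrying full precision between legs.
Leg 1: from (4.014°, -120.226°), δ = 4084.8/6371 = 0.641155 rad, θ = 108.6° → φ = -7.713°, λ = -85.332°.
Leg 2: from (-7.713°, -85.332°), δ = 804.3/6371 = 0.126244 rad, θ = 206.3° → φ = -14.182°, λ = -88.631°.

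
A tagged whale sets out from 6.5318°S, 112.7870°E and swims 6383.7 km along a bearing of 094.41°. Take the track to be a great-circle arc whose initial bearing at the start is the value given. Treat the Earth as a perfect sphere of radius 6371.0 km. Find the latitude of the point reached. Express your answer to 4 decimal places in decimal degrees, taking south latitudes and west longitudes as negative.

latitude -7.2175°

The arc subtends δ = 6383.7/6371 = 1.001993 rad at the centre.
Converting: φ₁ = -0.114001 rad, θ = 1.647765 rad.
Applying the spherical law of cosines for sides, sin φ₂ = sin φ₁ cos δ + cos φ₁ sin δ cos θ = -0.125636, so φ₂ = -7.2175°.
Δλ = atan2( sin θ sin δ cos φ₁ , cos δ − sin φ₁ sin φ₂ ) = atan2(0.834599, 0.524332) = 1.009867 rad = 57.8611°.
λ₂ = λ₁ + Δλ = 170.6481°.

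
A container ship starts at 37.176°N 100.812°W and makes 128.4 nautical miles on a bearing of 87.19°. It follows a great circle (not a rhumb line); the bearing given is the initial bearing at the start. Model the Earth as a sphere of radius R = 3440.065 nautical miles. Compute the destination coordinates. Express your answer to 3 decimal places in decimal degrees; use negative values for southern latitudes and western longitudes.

latitude 37.251°, longitude -98.128°

Angular distance δ = d/R = 128.4 / 3440.065 = 0.037325 rad.
With φ₁ = 37.176° = 0.648844 rad and θ = 87.19° = 1.521753 rad:
Applying the spherical law of cosines for sides, sin φ₂ = sin φ₁ cos δ + cos φ₁ sin δ cos θ = 0.605302, so φ₂ = 37.251°.
Then Δλ = atan2(0.029697, 0.633540) = 0.046841 rad, from sin θ sin δ cos φ₁ over cos δ − sin φ₁ sin φ₂.
Hence λ₂ = -100.812° + 2.684° = -98.128°.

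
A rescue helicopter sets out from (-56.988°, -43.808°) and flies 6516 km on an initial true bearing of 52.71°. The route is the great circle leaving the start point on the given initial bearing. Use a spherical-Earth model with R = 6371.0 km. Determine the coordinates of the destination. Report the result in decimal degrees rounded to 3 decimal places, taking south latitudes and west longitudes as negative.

Central angle δ = d/R = 1.022759 rad.
Start latitude φ₁ = -0.994628 rad; initial bearing θ = 0.919963 rad.
sin φ₂ = sin φ₁ cos δ + cos φ₁ sin δ cos θ = (-0.838556)(0.521013) + (0.544815)(0.853549)(0.605850) = -0.155163
φ₂ = asin(-0.155163) = -0.155792 rad = -8.926°.
Δλ = atan2( sin θ sin δ cos φ₁ , cos δ − sin φ₁ sin φ₂ ) = atan2(0.369965, 0.390900) = 0.757890 rad = 43.424°.
λ₂ = λ₁ + Δλ = -0.384°.

latitude -8.926°, longitude -0.384°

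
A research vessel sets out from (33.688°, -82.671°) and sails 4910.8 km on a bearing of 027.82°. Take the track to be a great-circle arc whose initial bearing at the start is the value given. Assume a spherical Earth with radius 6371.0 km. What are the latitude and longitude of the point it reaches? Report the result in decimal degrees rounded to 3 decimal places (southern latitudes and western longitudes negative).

latitude 65.589°, longitude -30.788°

Angular distance δ = d/R = 4910.8 / 6371 = 0.770805 rad.
Start latitude φ₁ = 0.587967 rad; initial bearing θ = 0.485551 rad.
sin φ₂ = sin φ₁ cos δ + cos φ₁ sin δ cos θ = (0.554670)(0.717350) + (0.832070)(0.696713)(0.884418) = 0.910602
φ₂ = asin(0.910602) = 1.144739 rad = 65.589°.
Δλ = atan2( sin θ sin δ cos φ₁ , cos δ − sin φ₁ sin φ₂ ) = atan2(0.270550, 0.212266) = 0.905534 rad = 51.883°.
λ₂ = λ₁ + Δλ = -30.788°.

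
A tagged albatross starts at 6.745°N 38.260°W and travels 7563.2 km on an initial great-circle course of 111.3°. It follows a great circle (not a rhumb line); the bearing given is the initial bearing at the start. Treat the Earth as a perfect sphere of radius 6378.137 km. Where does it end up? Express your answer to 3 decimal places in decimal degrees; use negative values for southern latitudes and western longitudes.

latitude -16.871°, longitude 26.206°

Angular distance δ = d/R = 7563.2 / 6378.137 = 1.185801 rad.
With φ₁ = 6.745° = 0.117722 rad and θ = 111.3° = 1.942551 rad:
Applying the spherical law of cosines for sides, sin φ₂ = sin φ₁ cos δ + cos φ₁ sin δ cos θ = -0.290222, so φ₂ = -16.871°.
Then Δλ = atan2(0.857515, 0.409642) = 1.125141 rad, from sin θ sin δ cos φ₁ over cos δ − sin φ₁ sin φ₂.
λ₂ = -38.260° + 64.466° = 26.206°.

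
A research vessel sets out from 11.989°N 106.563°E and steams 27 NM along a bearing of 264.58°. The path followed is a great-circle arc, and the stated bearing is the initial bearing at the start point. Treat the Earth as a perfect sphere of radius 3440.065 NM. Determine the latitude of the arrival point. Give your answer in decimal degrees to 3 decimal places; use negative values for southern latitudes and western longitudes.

Central angle δ = d/R = 0.007849 rad.
With φ₁ = 11.989° = 0.209248 rad and θ = 264.58° = 4.617792 rad:
sin φ₂ = sin φ₁ cos δ + cos φ₁ sin δ cos θ = (0.207724)(0.999969) + (0.978187)(0.007849)(-0.094456) = 0.206992
φ₂ = asin(0.206992) = 0.208500 rad = 11.946°.
Then Δλ = atan2(-0.007643, 0.956972) = -0.007987 rad, from sin θ sin δ cos φ₁ over cos δ − sin φ₁ sin φ₂.
λ₂ = 106.563° + -0.458° = 106.105°.

latitude 11.946°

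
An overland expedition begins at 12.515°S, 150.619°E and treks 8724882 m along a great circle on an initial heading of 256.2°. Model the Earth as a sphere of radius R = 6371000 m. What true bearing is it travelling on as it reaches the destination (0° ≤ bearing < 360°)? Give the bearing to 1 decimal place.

The arc subtends δ = 8724882/6371000 = 1.369468 rad at the centre.
Start latitude φ₁ = -0.218428 rad; initial bearing θ = 4.471534 rad.
Destination latitude: φ₂ = arcsin( sin φ₁ cos δ + cos φ₁ sin δ cos θ ) = arcsin(-0.271495) = -15.753°.
For the longitude increment, Δλ = atan2( sin θ sin δ cos φ₁, cos δ − sin φ₁ sin φ₂ ) = atan2(-0.928910, 0.141139) = -81.361°.
λ₂ = λ₁ + Δλ = 69.258°.
The forward bearing on arrival equals the back-azimuth from the destination plus 180°.
Back-azimuth from P₂ (-15.8°, 69.3°) to P₁ (-12.5°, 150.6°), with Δλ' = λ₁ − λ₂ = 81.4°: atan2( sin Δλ' cos φ₁ , cos φ₂ sin φ₁ − sin φ₂ cos φ₁ cos Δλ' ) = 99.9°.
Final bearing = (99.9° + 180°) mod 360° = 279.9°.

final bearing 279.9°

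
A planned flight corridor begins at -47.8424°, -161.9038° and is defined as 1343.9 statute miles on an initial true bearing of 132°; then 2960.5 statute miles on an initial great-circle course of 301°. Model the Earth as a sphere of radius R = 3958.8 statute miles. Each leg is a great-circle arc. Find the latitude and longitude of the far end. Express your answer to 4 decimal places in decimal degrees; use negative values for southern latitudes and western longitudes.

latitude -25.8997°, longitude -174.4114°

Apply the spherical direct solution leg by leg, carrying full precision between legs.
Leg 1: from (-47.8424°, -161.9038°), δ = 1343.9/3958.8 = 0.339472 rad, θ = 132° → φ = -58.0534°, λ = -134.0205°.
Leg 2: from (-58.0534°, -134.0205°), δ = 2960.5/3958.8 = 0.747828 rad, θ = 301° → φ = -25.8997°, λ = -174.4114°.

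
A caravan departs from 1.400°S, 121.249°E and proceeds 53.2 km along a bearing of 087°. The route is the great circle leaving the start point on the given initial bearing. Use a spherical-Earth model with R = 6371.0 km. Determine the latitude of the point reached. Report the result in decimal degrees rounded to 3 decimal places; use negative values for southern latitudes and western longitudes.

δ = 53.2/6371 = 0.008350 rad (0.4784°).
Start latitude φ₁ = -0.024435 rad; initial bearing θ = 1.518436 rad.
Destination latitude: φ₂ = arcsin( sin φ₁ cos δ + cos φ₁ sin δ cos θ ) = arcsin(-0.023994) = -1.375°.
Then Δλ = atan2(0.008336, 0.999379) = 0.008341 rad, from sin θ sin δ cos φ₁ over cos δ − sin φ₁ sin φ₂.
λ₂ = 121.249° + 0.478° = 121.727°.

latitude -1.375°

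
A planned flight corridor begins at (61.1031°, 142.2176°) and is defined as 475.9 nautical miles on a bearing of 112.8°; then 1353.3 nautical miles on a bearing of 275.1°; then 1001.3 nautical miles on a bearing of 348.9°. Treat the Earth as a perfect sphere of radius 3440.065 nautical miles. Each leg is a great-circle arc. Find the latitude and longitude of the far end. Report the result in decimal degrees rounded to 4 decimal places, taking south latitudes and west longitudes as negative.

latitude 68.8528°, longitude 107.9571°

Apply the spherical direct solution leg by leg, carrying full precision between legs.
Leg 1: from (61.1031°, 142.2176°), δ = 475.9/3440.065 = 0.138340 rad, θ = 112.8° → φ = 57.2780°, λ = 155.8193°.
Leg 2: from (57.2780°, 155.8193°), δ = 1353.3/3440.065 = 0.393394 rad, θ = 275.1° → φ = 52.6986°, λ = 116.7664°.
Leg 3: from (52.6986°, 116.7664°), δ = 1001.3/3440.065 = 0.291070 rad, θ = 348.9° → φ = 68.8528°, λ = 107.9571°.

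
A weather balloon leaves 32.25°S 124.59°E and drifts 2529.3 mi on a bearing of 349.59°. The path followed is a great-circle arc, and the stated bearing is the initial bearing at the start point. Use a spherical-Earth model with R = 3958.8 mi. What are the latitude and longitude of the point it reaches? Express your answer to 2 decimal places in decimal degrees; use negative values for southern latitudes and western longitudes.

latitude 3.88°, longitude 118.39°

δ = 2529.3/3958.8 = 0.638906 rad (36.6066°).
With φ₁ = -32.25° = -0.562869 rad and θ = 349.59° = 6.101497 rad:
Destination latitude: φ₂ = arcsin( sin φ₁ cos δ + cos φ₁ sin δ cos θ ) = arcsin(0.067663) = 3.88°.
Δλ = atan2( sin θ sin δ cos φ₁ , cos δ − sin φ₁ sin φ₂ ) = atan2(-0.091126, 0.838855) = -0.108208 rad = -6.20°.
Hence λ₂ = 124.59° + -6.20° = 118.39°.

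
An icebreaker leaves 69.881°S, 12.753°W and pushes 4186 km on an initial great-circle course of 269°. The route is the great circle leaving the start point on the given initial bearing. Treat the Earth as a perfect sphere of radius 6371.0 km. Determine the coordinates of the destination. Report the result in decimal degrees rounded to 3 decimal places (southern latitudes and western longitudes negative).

δ = 4186/6371 = 0.657040 rad (37.6456°).
Start latitude φ₁ = -1.219654 rad; initial bearing θ = 4.694936 rad.
Destination latitude: φ₂ = arcsin( sin φ₁ cos δ + cos φ₁ sin δ cos θ ) = arcsin(-0.747155) = -48.345°.
For the longitude increment, Δλ = atan2( sin θ sin δ cos φ₁, cos δ − sin φ₁ sin φ₂ ) = atan2(-0.210057, 0.090240) = -66.752°.
λ₂ = λ₁ + Δλ = -79.505°.

latitude -48.345°, longitude -79.505°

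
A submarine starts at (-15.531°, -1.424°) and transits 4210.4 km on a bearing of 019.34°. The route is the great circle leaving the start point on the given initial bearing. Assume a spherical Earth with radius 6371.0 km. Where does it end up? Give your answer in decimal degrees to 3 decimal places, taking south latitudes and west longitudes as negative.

latitude 20.282°, longitude 11.092°

δ = 4210.4/6371 = 0.660870 rad (37.8650°).
With φ₁ = -15.531° = -0.271067 rad and θ = 19.34° = 0.337547 rad:
Applying the spherical law of cosines for sides, sin φ₂ = sin φ₁ cos δ + cos φ₁ sin δ cos θ = 0.346634, so φ₂ = 20.282°.
Then Δλ = atan2(0.195853, 0.882273) = 0.218444 rad, from sin θ sin δ cos φ₁ over cos δ − sin φ₁ sin φ₂.
λ₂ = λ₁ + Δλ = 11.092°.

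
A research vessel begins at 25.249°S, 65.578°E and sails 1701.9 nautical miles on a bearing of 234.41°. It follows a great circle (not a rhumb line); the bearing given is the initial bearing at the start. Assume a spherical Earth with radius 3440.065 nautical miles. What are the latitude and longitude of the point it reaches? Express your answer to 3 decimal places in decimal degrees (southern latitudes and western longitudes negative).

latitude -38.706°, longitude 35.923°

Angular distance δ = d/R = 1701.9 / 3440.065 = 0.494729 rad.
Converting: φ₁ = -0.440678 rad, θ = 4.091226 rad.
sin φ₂ = sin φ₁ cos δ + cos φ₁ sin δ cos θ = (-0.426553)(0.880097) + (0.904463)(0.474793)(-0.581981) = -0.625330
φ₂ = asin(-0.625330) = -0.675554 rad = -38.706°.
Δλ = atan2( sin θ sin δ cos φ₁ , cos δ − sin φ₁ sin φ₂ ) = atan2(-0.349216, 0.613361) = -0.517576 rad = -29.655°.
λ₂ = λ₁ + Δλ = 35.923°.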